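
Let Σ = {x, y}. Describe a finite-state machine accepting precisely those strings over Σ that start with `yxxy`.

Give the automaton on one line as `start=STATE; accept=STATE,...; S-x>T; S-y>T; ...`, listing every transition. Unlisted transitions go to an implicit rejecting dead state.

start=q0; accept=q4; q0-x>q5; q0-y>q1; q1-x>q2; q1-y>q5; q2-x>q3; q2-y>q5; q3-x>q5; q3-y>q4; q4-x>q4; q4-y>q4; q5-x>q5; q5-y>q5

Walk along `yxxy` while the input agrees: from q0 take `y` to q1, and so on. Any deviation drops to the rejecting sink q5. Once q4 is reached the prefix is confirmed and every continuation is accepted.
        x   y  
>  q0   q5  q1 
   q1   q2  q5 
   q2   q3  q5 
   q3   q5  q4 
 * q4   q4  q4 
   q5   q5  q5 
(> = start, * = accepting)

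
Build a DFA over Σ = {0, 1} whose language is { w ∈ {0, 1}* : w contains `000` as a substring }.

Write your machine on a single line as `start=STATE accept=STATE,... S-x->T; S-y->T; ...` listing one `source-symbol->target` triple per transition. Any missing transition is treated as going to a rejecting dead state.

start=q0; accept=q3; q0-0->q1; q0-1->q0; q1-0->q2; q1-1->q0; q2-0->q3; q2-1->q0; q3-0->q3; q3-1->q3

Track how much of `000` has been matched so far: state q0 is no progress, q3 is the absorbing accept state reached once `000` has occurred. Intermediate states record partial matches; on a mismatch, fall back to the longest reusable overlap.
A 4-state machine:
        0   1  
>  q0   q1  q0 
   q1   q2  q0 
   q2   q3  q0 
 * q3   q3  q3 
(> = start, * = accepting)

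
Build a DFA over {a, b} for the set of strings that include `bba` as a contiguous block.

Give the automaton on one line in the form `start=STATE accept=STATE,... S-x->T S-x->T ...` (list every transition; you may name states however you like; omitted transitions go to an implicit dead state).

States s0..s2 record the length of the longest prefix of `bba` that matches the current input suffix. Reaching s3 means `bba` has been seen, and we stay there forever. Accept from s3.
A 4-state machine:
        a   b  
>  s0   s0  s1 
   s1   s0  s2 
   s2   s3  s2 
 * s3   s3  s3 
(> = start, * = accepting)

start=s0 accept=s3 s0-a->s0 s0-b->s1 s1-a->s0 s1-b->s2 s2-a->s3 s2-b->s2 s3-a->s3 s3-b->s3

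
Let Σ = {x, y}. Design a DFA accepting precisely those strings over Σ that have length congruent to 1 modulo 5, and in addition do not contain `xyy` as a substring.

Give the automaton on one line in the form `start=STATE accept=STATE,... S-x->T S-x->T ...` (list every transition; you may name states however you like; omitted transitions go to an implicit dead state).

start=A accept=B,C,R A-x->B A-y->C B-x->D B-y->E C-x->D C-y->F D-x->G D-y->H E-x->G E-y->I F-x->G F-y->J G-x->K G-y->L H-x->K H-y->M I-x->M I-y->M J-x->K J-y->N K-x->O K-y->P L-x->O L-y->Q M-x->Q M-y->Q N-x->O N-y->A O-x->B O-y->R P-x->B P-y->S Q-x->S Q-y->S R-x->D R-y->T S-x->T S-y->T T-x->I T-y->I

Build one automaton per condition and run them in lockstep. One (5 states) tracks the input length modulo 5; the other (4 states) tracks partial matches of the forbidden pattern `xyy`. Each combined state is a pair, one component from each; accept when both components accept.
       x  y 
>  A   B  C 
 * B   D  E 
 * C   D  F 
   D   G  H 
   E   G  I 
   F   G  J 
   G   K  L 
   H   K  M 
   I   M  M 
   J   K  N 
   K   O  P 
   L   O  Q 
   M   Q  Q 
   N   O  A 
   O   B  R 
   P   B  S 
   Q   S  S 
 * R   D  T 
   S   T  T 
   T   I  I 
(> = start, * = accepting)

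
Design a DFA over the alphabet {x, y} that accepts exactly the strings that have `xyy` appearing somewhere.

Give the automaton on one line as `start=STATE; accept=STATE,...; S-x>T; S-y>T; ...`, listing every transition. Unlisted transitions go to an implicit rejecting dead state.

Track how much of `xyy` has been matched so far: state q0 is no progress, q3 is the absorbing accept state reached once `xyy` has occurred. Intermediate states record partial matches; on a mismatch, fall back to the longest reusable overlap.
A 4-state machine:
        x   y  
>  q0   q1  q0 
   q1   q1  q2 
   q2   q1  q3 
 * q3   q3  q3 
(> = start, * = accepting)

start=q0; accept=q3; q0-x>q1; q0-y>q0; q1-x>q1; q1-y>q2; q2-x>q1; q2-y>q3; q3-x>q3; q3-y>q3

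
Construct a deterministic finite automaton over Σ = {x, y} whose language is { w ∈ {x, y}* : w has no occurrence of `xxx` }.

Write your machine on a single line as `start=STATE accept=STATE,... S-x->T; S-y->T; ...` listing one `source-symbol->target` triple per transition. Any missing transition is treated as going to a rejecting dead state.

start=s0; accept=s0,s1,s2; s0-x->s1; s0-y->s0; s1-x->s2; s1-y->s0; s2-x->s3; s2-y->s0; s3-x->s3; s3-y->s3

Track partial matches of the forbidden pattern `xxx`. State s3 is a dead state reached once `xxx` has occurred; every other state accepts. s0 means no part of `xxx` is currently matched.
4 states suffice.
        x   y  
>* s0   s1  s0 
 * s1   s2  s0 
 * s2   s3  s0 
   s3   s3  s3 
(> = start, * = accepting)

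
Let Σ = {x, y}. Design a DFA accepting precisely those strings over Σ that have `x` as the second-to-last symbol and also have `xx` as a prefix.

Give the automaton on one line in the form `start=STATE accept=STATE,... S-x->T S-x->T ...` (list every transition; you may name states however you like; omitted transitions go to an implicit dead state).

Handle the two conditions separately and then intersect. The first has 7 states tracking the last 2 symbols read; the second has 4 states tracking whether the input so far still matches the prefix `xx`. A product state is a pair (one from each), accepting exactly when both do.
          x    y  
>  S0     S1   S2 
   S1     S3   S4 
   S2     S5   S6 
 * S3     S3   S7 
   S4     S5   S6 
   S5     S8   S4 
   S6     S5   S6 
 * S7     S9  S10 
   S8     S8   S4 
   S9     S3   S7 
   S10    S9  S10 
(> = start, * = accepting)

start=S0 accept=S3,S7 S0-x->S1 S0-y->S2 S1-x->S3 S1-y->S4 S2-x->S5 S2-y->S6 S3-x->S3 S3-y->S7 S4-x->S5 S4-y->S6 S5-x->S8 S5-y->S4 S6-x->S5 S6-y->S6 S7-x->S9 S7-y->S10 S8-x->S8 S8-y->S4 S9-x->S3 S9-y->S7 S10-x->S9 S10-y->S10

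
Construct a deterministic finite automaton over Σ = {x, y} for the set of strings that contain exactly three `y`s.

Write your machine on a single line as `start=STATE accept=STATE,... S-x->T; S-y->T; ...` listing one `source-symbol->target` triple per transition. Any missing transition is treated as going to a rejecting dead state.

Only the number of `y`s matters, and only up to 4. Make a chain q0 → q1 → q2 → q3 → q4 advanced by each `y` (with q4 absorbing); every other symbol self-loops. The accepting set is {q3}.
        x   y  
>  q0   q0  q1 
   q1   q1  q2 
   q2   q2  q3 
 * q3   q3  q4 
   q4   q4  q4 
(> = start, * = accepting)

start=q0; accept=q3; q0-x->q0; q0-y->q1; q1-x->q1; q1-y->q2; q2-x->q2; q2-y->q3; q3-x->q3; q3-y->q4; q4-x->q4; q4-y->q4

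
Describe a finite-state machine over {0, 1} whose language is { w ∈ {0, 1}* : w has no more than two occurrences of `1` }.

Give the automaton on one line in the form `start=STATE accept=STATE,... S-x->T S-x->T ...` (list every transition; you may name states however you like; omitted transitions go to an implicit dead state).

Only the number of `1`s matters, and only up to 3. Make a chain A → B → C → D advanced by each `1` (with D absorbing); every other symbol self-loops. The accepting set is {A, B, C}.
With 4 states:
       0  1 
>* A   A  B 
 * B   B  C 
 * C   C  D 
   D   D  D 
(> = start, * = accepting)

start=A accept=A,B,C A-0->A A-1->B B-0->B B-1->C C-0->C C-1->D D-0->D D-1->D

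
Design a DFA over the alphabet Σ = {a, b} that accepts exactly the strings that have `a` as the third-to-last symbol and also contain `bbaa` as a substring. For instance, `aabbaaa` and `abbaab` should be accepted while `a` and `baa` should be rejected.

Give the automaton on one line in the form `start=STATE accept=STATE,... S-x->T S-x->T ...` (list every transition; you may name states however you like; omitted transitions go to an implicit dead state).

Build one automaton per condition and run them in lockstep. One (15 states) tracks the last 3 symbols read; the other (5 states) tracks whether and how much of `bbaa` has been seen. Each combined state is a pair, one component from each; accept when both components accept.
A 23-state machine:
          a    b  
>  S0     S1   S2 
   S1     S3   S4 
   S2     S5   S6 
   S3     S7   S8 
   S4     S9  S10 
   S5    S11  S12 
   S6    S13  S14 
   S7     S7   S8 
   S8     S9  S10 
   S9    S11  S12 
   S10   S13  S14 
   S11    S7   S8 
   S12    S9  S10 
   S13   S15  S12 
   S14   S13  S14 
   S15   S16  S17 
 * S16   S16  S17 
 * S17   S18  S19 
 * S18   S15  S20 
 * S19   S21  S22 
   S20   S18  S19 
   S21   S15  S20 
   S22   S21  S22 
(> = start, * = accepting)

start=S0 accept=S16,S17,S18,S19 S0-a->S1 S0-b->S2 S1-a->S3 S1-b->S4 S2-a->S5 S2-b->S6 S3-a->S7 S3-b->S8 S4-a->S9 S4-b->S10 S5-a->S11 S5-b->S12 S6-a->S13 S6-b->S14 S7-a->S7 S7-b->S8 S8-a->S9 S8-b->S10 S9-a->S11 S9-b->S12 S10-a->S13 S10-b->S14 S11-a->S7 S11-b->S8 S12-a->S9 S12-b->S10 S13-a->S15 S13-b->S12 S14-a->S13 S14-b->S14 S15-a->S16 S15-b->S17 S16-a->S16 S16-b->S17 S17-a->S18 S17-b->S19 S18-a->S15 S18-b->S20 S19-a->S21 S19-b->S22 S20-a->S18 S20-b->S19 S21-a->S15 S21-b->S20 S22-a->S21 S22-b->S22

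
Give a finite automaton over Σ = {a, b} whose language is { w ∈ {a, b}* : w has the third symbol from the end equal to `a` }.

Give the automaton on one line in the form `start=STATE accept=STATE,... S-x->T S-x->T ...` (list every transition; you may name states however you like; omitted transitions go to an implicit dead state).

start=s0 accept=s7,s8,s9,s10 s0-a->s1 s0-b->s2 s1-a->s3 s1-b->s4 s2-a->s5 s2-b->s6 s3-a->s7 s3-b->s8 s4-a->s9 s4-b->s10 s5-a->s11 s5-b->s12 s6-a->s13 s6-b->s14 s7-a->s7 s7-b->s8 s8-a->s9 s8-b->s10 s9-a->s11 s9-b->s12 s10-a->s13 s10-b->s14 s11-a->s7 s11-b->s8 s12-a->s9 s12-b->s10 s13-a->s11 s13-b->s12 s14-a->s13 s14-b->s14

A DFA must remember the last 3 symbols (since which symbol is third-to-last isn't known until the input ends). Use one state per possible window of the last ≤3 symbols; accept from those whose window starts with `a`.
A 15-state machine:
          a    b  
>  s0     s1   s2 
   s1     s3   s4 
   s2     s5   s6 
   s3     s7   s8 
   s4     s9  s10 
   s5    s11  s12 
   s6    s13  s14 
 * s7     s7   s8 
 * s8     s9  s10 
 * s9    s11  s12 
 * s10   s13  s14 
   s11    s7   s8 
   s12    s9  s10 
   s13   s11  s12 
   s14   s13  s14 
(> = start, * = accepting)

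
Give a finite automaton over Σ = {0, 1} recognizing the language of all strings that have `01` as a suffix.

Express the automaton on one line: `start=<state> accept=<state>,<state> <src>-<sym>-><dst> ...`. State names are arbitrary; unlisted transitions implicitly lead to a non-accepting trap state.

Remember how much of `01` the current input suffix matches. State S0 means no match yet; S1 means the last symbol is `0`; S2 means the last 2 symbols are `01`. Only S2 accepts. On a mismatch, fall back to the longest proper suffix that is still a prefix of `01`.
A 3-state machine:
        0   1  
>  S0   S1  S0 
   S1   S1  S2 
 * S2   S1  S0 
(> = start, * = accepting)

start=S0 accept=S2 S0-0->S1 S0-1->S0 S1-0->S1 S1-1->S2 S2-0->S1 S2-1->S0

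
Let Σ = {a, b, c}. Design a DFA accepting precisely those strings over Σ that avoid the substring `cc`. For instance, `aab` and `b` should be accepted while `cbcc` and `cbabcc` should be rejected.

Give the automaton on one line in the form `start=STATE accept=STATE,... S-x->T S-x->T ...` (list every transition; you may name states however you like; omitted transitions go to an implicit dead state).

start=q0 accept=q0,q1 q0-a->q0 q0-b->q0 q0-c->q1 q1-a->q0 q1-b->q0 q1-c->q2 q2-a->q2 q2-b->q2 q2-c->q2

This is the complement of 'contains `cc`'. Use the same substring-matching states — q0 through q2 holding how much of `cc` has just been matched — but flip the accepting set: everything except the trap q2 accepts.
A 3-state machine:
        a   b   c  
>* q0   q0  q0  q1 
 * q1   q0  q0  q2 
   q2   q2  q2  q2 
(> = start, * = accepting)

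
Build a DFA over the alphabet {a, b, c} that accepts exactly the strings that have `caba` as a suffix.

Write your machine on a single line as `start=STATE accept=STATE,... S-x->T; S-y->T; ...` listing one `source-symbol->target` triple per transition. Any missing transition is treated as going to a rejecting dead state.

start=S0; accept=S4; S0-a->S0; S0-b->S0; S0-c->S1; S1-a->S2; S1-b->S0; S1-c->S1; S2-a->S0; S2-b->S3; S2-c->S1; S3-a->S4; S3-b->S0; S3-c->S1; S4-a->S0; S4-b->S0; S4-c->S1

Remember how much of `caba` the current input suffix matches. State S0 means no match yet; S1 means the last symbol is `c`; S2 means the last 2 symbols are `ca`; S3 means the last 3 symbols are `cab`; S4 means the last 4 symbols are `caba`. Only S4 accepts. On a mismatch, fall back to the longest proper suffix that is still a prefix of `caba`.
A 5-state machine:
        a   b   c  
>  S0   S0  S0  S1 
   S1   S2  S0  S1 
   S2   S0  S3  S1 
   S3   S4  S0  S1 
 * S4   S0  S0  S1 
(> = start, * = accepting)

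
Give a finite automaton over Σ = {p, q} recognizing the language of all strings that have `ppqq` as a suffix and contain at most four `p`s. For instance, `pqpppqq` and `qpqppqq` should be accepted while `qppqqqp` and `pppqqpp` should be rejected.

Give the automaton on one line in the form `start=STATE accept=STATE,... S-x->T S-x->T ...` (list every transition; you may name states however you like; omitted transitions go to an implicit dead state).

start=s0 accept=s10,s15,s19 s0-p->s1 s0-q->s0 s1-p->s2 s1-q->s3 s2-p->s4 s2-q->s5 s3-p->s6 s3-q->s3 s4-p->s7 s4-q->s8 s5-p->s9 s5-q->s10 s6-p->s4 s6-q->s11 s7-p->s12 s7-q->s13 s8-p->s14 s8-q->s15 s9-p->s7 s9-q->s16 s10-p->s9 s10-q->s11 s11-p->s9 s11-q->s11 s12-p->s12 s12-q->s17 s13-p->s18 s13-q->s19 s14-p->s12 s14-q->s20 s15-p->s14 s15-q->s16 s16-p->s14 s16-q->s16 s17-p->s18 s17-q->s21 s18-p->s12 s18-q->s22 s19-p->s18 s19-q->s20 s20-p->s18 s20-q->s20 s21-p->s18 s21-q->s22 s22-p->s18 s22-q->s22

Handle the two conditions separately and then intersect. One (5 states) tracks how much of the suffix `ppqq` has currently been matched; the other (6 states) tracks the count of `p`s, saturating at 5. Each combined state is a pair, one component from each; accept when both components accept.
A 23-state machine:
          p    q  
>  s0     s1   s0 
   s1     s2   s3 
   s2     s4   s5 
   s3     s6   s3 
   s4     s7   s8 
   s5     s9  s10 
   s6     s4  s11 
   s7    s12  s13 
   s8    s14  s15 
   s9     s7  s16 
 * s10    s9  s11 
   s11    s9  s11 
   s12   s12  s17 
   s13   s18  s19 
   s14   s12  s20 
 * s15   s14  s16 
   s16   s14  s16 
   s17   s18  s21 
   s18   s12  s22 
 * s19   s18  s20 
   s20   s18  s20 
   s21   s18  s22 
   s22   s18  s22 
(> = start, * = accepting)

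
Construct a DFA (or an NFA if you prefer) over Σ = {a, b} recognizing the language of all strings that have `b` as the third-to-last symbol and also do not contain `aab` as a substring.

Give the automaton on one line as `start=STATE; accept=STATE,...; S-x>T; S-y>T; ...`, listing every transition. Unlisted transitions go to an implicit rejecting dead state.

start=S0; accept=S11,S12,S13,S14; S0-a>S1; S0-b>S2; S1-a>S3; S1-b>S4; S2-a>S5; S2-b>S6; S3-a>S7; S3-b>S8; S4-a>S9; S4-b>S10; S5-a>S11; S5-b>S12; S6-a>S13; S6-b>S14; S7-a>S7; S7-b>S8; S8-a>S15; S8-b>S16; S9-a>S11; S9-b>S12; S10-a>S13; S10-b>S14; S11-a>S7; S11-b>S8; S12-a>S9; S12-b>S10; S13-a>S11; S13-b>S12; S14-a>S13; S14-b>S14; S15-a>S17; S15-b>S18; S16-a>S19; S16-b>S20; S17-a>S21; S17-b>S8; S18-a>S15; S18-b>S16; S19-a>S17; S19-b>S18; S20-a>S19; S20-b>S20; S21-a>S21; S21-b>S8

Handle the two conditions separately and then intersect. The first has 15 states tracking the last 3 symbols read; the second has 4 states tracking partial matches of the forbidden pattern `aab`. A product state is a pair (one from each), accepting exactly when both do.
          a    b  
>  S0     S1   S2 
   S1     S3   S4 
   S2     S5   S6 
   S3     S7   S8 
   S4     S9  S10 
   S5    S11  S12 
   S6    S13  S14 
   S7     S7   S8 
   S8    S15  S16 
   S9    S11  S12 
   S10   S13  S14 
 * S11    S7   S8 
 * S12    S9  S10 
 * S13   S11  S12 
 * S14   S13  S14 
   S15   S17  S18 
   S16   S19  S20 
   S17   S21   S8 
   S18   S15  S16 
   S19   S17  S18 
   S20   S19  S20 
   S21   S21   S8 
(> = start, * = accepting)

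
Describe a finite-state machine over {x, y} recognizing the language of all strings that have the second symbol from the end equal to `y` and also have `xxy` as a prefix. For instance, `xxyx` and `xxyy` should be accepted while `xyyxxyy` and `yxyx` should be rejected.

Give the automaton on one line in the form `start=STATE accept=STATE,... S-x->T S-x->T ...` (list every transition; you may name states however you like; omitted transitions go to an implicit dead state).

start=A accept=F,G A-x->B A-y->C B-x->D B-y->C C-x->C C-y->C D-x->C D-y->E E-x->F E-y->G F-x->H F-y->E G-x->F G-y->G H-x->H H-y->E

Build one automaton per condition and run them in lockstep. One (7 states) tracks the last 2 symbols read; the other (5 states) tracks whether the input so far still matches the prefix `xxy`. Each combined state is a pair, one component from each; accept when both components accept. After merging equivalent states the machine shrinks.
8 states suffice.
       x  y 
>  A   B  C 
   B   D  C 
   C   C  C 
   D   C  E 
   E   F  G 
 * F   H  E 
 * G   F  G 
   H   H  E 
(> = start, * = accepting)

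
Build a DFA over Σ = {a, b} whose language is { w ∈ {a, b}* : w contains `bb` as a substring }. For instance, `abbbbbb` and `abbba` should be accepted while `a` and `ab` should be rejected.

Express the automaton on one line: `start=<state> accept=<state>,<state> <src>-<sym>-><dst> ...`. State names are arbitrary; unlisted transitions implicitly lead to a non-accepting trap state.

start=q0 accept=q2 q0-a->q0 q0-b->q1 q1-a->q0 q1-b->q2 q2-a->q2 q2-b->q2

States q0..q1 record the length of the longest prefix of `bb` that matches the current input suffix. Reaching q2 means `bb` has been seen, and we stay there forever. Accept from q2.
With 3 states:
        a   b  
>  q0   q0  q1 
   q1   q0  q2 
 * q2   q2  q2 
(> = start, * = accepting)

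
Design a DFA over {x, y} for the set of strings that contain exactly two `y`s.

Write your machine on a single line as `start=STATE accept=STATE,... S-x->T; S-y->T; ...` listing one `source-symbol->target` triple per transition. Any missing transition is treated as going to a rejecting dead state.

start=S0; accept=S2; S0-x->S0; S0-y->S1; S1-x->S1; S1-y->S2; S2-x->S2; S2-y->S3; S3-x->S3; S3-y->S3

Only the number of `y`s matters, and only up to 3. Make a chain S0 → S1 → S2 → S3 advanced by each `y` (with S3 absorbing); every other symbol self-loops. The accepting set is {S2}.
A 4-state machine:
        x   y  
>  S0   S0  S1 
   S1   S1  S2 
 * S2   S2  S3 
   S3   S3  S3 
(> = start, * = accepting)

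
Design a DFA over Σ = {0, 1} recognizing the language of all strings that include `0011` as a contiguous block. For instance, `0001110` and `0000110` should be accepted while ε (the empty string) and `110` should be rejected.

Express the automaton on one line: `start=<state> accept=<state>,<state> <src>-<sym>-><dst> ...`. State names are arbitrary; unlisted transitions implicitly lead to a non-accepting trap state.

start=S0 accept=S4 S0-0->S1 S0-1->S0 S1-0->S2 S1-1->S0 S2-0->S2 S2-1->S3 S3-0->S1 S3-1->S4 S4-0->S4 S4-1->S4

States S0..S3 record the length of the longest prefix of `0011` that matches the current input suffix. Reaching S4 means `0011` has been seen, and we stay there forever. Accept from S4.
5 states suffice.
        0   1  
>  S0   S1  S0 
   S1   S2  S0 
   S2   S2  S3 
   S3   S1  S4 
 * S4   S4  S4 
(> = start, * = accepting)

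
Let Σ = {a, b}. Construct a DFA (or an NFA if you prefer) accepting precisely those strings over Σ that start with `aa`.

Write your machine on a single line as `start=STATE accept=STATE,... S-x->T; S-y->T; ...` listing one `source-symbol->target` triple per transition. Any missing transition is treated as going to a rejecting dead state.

start=q0; accept=q2; q0-a->q1; q0-b->q3; q1-a->q2; q1-b->q3; q2-a->q2; q2-b->q2; q3-a->q3; q3-b->q3

Check the first 2 symbols one by one: q0 through q1 record how many have matched `aa` so far; any wrong symbol goes to the dead state q3. After all 2 match we enter the accepting sink q2.
With 4 states:
        a   b  
>  q0   q1  q3 
   q1   q2  q3 
 * q2   q2  q2 
   q3   q3  q3 
(> = start, * = accepting)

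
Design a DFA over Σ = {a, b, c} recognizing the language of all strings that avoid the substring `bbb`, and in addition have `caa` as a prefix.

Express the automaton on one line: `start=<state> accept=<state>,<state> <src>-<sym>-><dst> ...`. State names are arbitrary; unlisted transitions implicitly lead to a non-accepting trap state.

Run two small machines in parallel and take their product. One (4 states) tracks partial matches of the forbidden pattern `bbb`; the other (5 states) tracks whether the input so far still matches the prefix `caa`. Each combined state is a pair, one component from each; accept when both components accept. Minimizing collapses redundant product states.
7 states suffice.
        a   b   c  
>  q0   q1  q1  q2 
   q1   q1  q1  q1 
   q2   q3  q1  q1 
   q3   q4  q1  q1 
 * q4   q4  q5  q4 
 * q5   q4  q6  q4 
 * q6   q4  q1  q4 
(> = start, * = accepting)

start=q0 accept=q4,q5,q6 q0-a->q1 q0-b->q1 q0-c->q2 q1-a->q1 q1-b->q1 q1-c->q1 q2-a->q3 q2-b->q1 q2-c->q1 q3-a->q4 q3-b->q1 q3-c->q1 q4-a->q4 q4-b->q5 q4-c->q4 q5-a->q4 q5-b->q6 q5-c->q4 q6-a->q4 q6-b->q1 q6-c->q4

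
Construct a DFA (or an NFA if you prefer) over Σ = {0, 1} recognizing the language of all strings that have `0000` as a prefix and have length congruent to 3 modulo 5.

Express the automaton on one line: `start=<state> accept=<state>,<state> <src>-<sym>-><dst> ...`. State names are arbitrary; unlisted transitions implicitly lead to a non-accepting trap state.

start=S0 accept=S9 S0-0->S1 S0-1->S2 S1-0->S3 S1-1->S2 S2-0->S2 S2-1->S2 S3-0->S4 S3-1->S2 S4-0->S5 S4-1->S2 S5-0->S6 S5-1->S6 S6-0->S7 S6-1->S7 S7-0->S8 S7-1->S8 S8-0->S9 S8-1->S9 S9-0->S5 S9-1->S5

Handle the two conditions separately and then intersect. One (6 states) tracks whether the input so far still matches the prefix `0000`; the other (5 states) tracks the input length modulo 5. Each combined state is a pair, one component from each; accept when both components accept. Equivalent product states are then merged.
        0   1  
>  S0   S1  S2 
   S1   S3  S2 
   S2   S2  S2 
   S3   S4  S2 
   S4   S5  S2 
   S5   S6  S6 
   S6   S7  S7 
   S7   S8  S8 
   S8   S9  S9 
 * S9   S5  S5 
(> = start, * = accepting)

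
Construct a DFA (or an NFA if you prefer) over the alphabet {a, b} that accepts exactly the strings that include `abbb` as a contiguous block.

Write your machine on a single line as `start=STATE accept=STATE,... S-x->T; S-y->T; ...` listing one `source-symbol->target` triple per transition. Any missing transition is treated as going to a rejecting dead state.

Track how much of `abbb` has been matched so far: state s0 is no progress, s4 is the absorbing accept state reached once `abbb` has occurred. Intermediate states record partial matches; on a mismatch, fall back to the longest reusable overlap.
        a   b  
>  s0   s1  s0 
   s1   s1  s2 
   s2   s1  s3 
   s3   s1  s4 
 * s4   s4  s4 
(> = start, * = accepting)

start=s0; accept=s4; s0-a->s1; s0-b->s0; s1-a->s1; s1-b->s2; s2-a->s1; s2-b->s3; s3-a->s1; s3-b->s4; s4-a->s4; s4-b->s4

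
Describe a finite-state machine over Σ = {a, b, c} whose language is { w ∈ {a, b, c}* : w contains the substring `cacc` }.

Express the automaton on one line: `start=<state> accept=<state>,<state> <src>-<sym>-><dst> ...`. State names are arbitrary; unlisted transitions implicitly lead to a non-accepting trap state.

Track how much of `cacc` has been matched so far: state S0 is no progress, S4 is the absorbing accept state reached once `cacc` has occurred. Intermediate states record partial matches; on a mismatch, fall back to the longest reusable overlap.
        a   b   c  
>  S0   S0  S0  S1 
   S1   S2  S0  S1 
   S2   S0  S0  S3 
   S3   S2  S0  S4 
 * S4   S4  S4  S4 
(> = start, * = accepting)

start=S0 accept=S4 S0-a->S0 S0-b->S0 S0-c->S1 S1-a->S2 S1-b->S0 S1-c->S1 S2-a->S0 S2-b->S0 S2-c->S3 S3-a->S2 S3-b->S0 S3-c->S4 S4-a->S4 S4-b->S4 S4-c->S4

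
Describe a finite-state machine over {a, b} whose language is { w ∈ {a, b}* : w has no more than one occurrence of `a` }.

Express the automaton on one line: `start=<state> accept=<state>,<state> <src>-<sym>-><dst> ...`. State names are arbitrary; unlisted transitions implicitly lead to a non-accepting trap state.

start=q0 accept=q0,q1 q0-a->q1 q0-b->q0 q1-a->q2 q1-b->q1 q2-a->q2 q2-b->q2

Only the number of `a`s matters, and only up to 2. Make a chain q0 → q1 → q2 advanced by each `a` (with q2 absorbing); every other symbol self-loops. The accepting set is {q0, q1}.
3 states suffice.
        a   b  
>* q0   q1  q0 
 * q1   q2  q1 
   q2   q2  q2 
(> = start, * = accepting)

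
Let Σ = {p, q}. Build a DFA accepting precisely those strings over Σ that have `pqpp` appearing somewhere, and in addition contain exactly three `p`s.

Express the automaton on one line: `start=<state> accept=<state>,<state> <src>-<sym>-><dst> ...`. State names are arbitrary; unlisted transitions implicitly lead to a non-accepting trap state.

start=S0 accept=S12 S0-p->S1 S0-q->S0 S1-p->S2 S1-q->S3 S2-p->S4 S2-q->S5 S3-p->S6 S3-q->S7 S4-p->S8 S4-q->S9 S5-p->S10 S5-q->S11 S6-p->S12 S6-q->S5 S7-p->S2 S7-q->S7 S8-p->S8 S8-q->S13 S9-p->S14 S9-q->S15 S10-p->S16 S10-q->S9 S11-p->S4 S11-q->S11 S12-p->S16 S12-q->S12 S13-p->S14 S13-q->S17 S14-p->S16 S14-q->S13 S15-p->S8 S15-q->S15 S16-p->S16 S16-q->S16 S17-p->S8 S17-q->S17

Build one automaton per condition and run them in lockstep. One (5 states) tracks whether and how much of `pqpp` has been seen; the other (5 states) tracks the count of `p`s, saturating at 4. Each combined state is a pair, one component from each; accept when both components accept.
An 18-state machine:
          p    q  
>  S0     S1   S0 
   S1     S2   S3 
   S2     S4   S5 
   S3     S6   S7 
   S4     S8   S9 
   S5    S10  S11 
   S6    S12   S5 
   S7     S2   S7 
   S8     S8  S13 
   S9    S14  S15 
   S10   S16   S9 
   S11    S4  S11 
 * S12   S16  S12 
   S13   S14  S17 
   S14   S16  S13 
   S15    S8  S15 
   S16   S16  S16 
   S17    S8  S17 
(> = start, * = accepting)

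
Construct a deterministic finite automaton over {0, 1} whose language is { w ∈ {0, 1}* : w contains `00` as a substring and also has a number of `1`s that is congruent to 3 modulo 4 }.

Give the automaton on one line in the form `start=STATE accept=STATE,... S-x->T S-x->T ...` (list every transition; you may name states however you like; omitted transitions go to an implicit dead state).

start=s0 accept=s11 s0-0->s1 s0-1->s2 s1-0->s3 s1-1->s2 s2-0->s4 s2-1->s5 s3-0->s3 s3-1->s6 s4-0->s6 s4-1->s5 s5-0->s7 s5-1->s8 s6-0->s6 s6-1->s9 s7-0->s9 s7-1->s8 s8-0->s10 s8-1->s0 s9-0->s9 s9-1->s11 s10-0->s11 s10-1->s0 s11-0->s11 s11-1->s3

Handle the two conditions separately and then intersect. One (3 states) tracks whether and how much of `00` has been seen; the other (4 states) tracks the count of `1`s modulo 4. Each combined state is a pair, one component from each; accept when both components accept.
With 12 states:
          0    1  
>  s0     s1   s2 
   s1     s3   s2 
   s2     s4   s5 
   s3     s3   s6 
   s4     s6   s5 
   s5     s7   s8 
   s6     s6   s9 
   s7     s9   s8 
   s8    s10   s0 
   s9     s9  s11 
   s10   s11   s0 
 * s11   s11   s3 
(> = start, * = accepting)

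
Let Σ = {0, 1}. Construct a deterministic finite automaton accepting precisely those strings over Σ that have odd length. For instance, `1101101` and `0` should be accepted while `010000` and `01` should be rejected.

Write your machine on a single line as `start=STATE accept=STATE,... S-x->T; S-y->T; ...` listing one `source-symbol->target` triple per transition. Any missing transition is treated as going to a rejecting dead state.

Count input length modulo 2: every symbol advances one step around the cycle s0 → s1 → s0. Accept at s1.
        0   1  
>  s0   s1  s1 
 * s1   s0  s0 
(> = start, * = accepting)

start=s0; accept=s1; s0-0->s1; s0-1->s1; s1-0->s0; s1-1->s0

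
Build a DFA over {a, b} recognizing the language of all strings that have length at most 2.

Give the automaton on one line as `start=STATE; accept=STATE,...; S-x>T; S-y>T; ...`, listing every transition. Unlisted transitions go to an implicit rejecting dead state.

Count input length up to 3: every symbol moves from q0 toward q3, which means 'more than 2' and absorbs. Accept from {q0, q1, q2}.
With 4 states:
        a   b  
>* q0   q1  q1 
 * q1   q2  q2 
 * q2   q3  q3 
   q3   q3  q3 
(> = start, * = accepting)

start=q0; accept=q0,q1,q2; q0-a>q1; q0-b>q1; q1-a>q2; q1-b>q2; q2-a>q3; q2-b>q3; q3-a>q3; q3-b>q3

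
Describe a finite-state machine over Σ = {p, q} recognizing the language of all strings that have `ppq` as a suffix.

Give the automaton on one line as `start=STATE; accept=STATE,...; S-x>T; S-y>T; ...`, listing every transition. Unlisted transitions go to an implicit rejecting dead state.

start=s0; accept=s3; s0-p>s1; s0-q>s0; s1-p>s2; s1-q>s0; s2-p>s2; s2-q>s3; s3-p>s1; s3-q>s0

Remember how much of `ppq` the current input suffix matches. State s0 means no match yet; s1 means the last symbol is `p`; s2 means the last 2 symbols are `pp`; s3 means the last 3 symbols are `ppq`. Only s3 accepts. On a mismatch, fall back to the longest proper suffix that is still a prefix of `ppq`.
        p   q  
>  s0   s1  s0 
   s1   s2  s0 
   s2   s2  s3 
 * s3   s1  s0 
(> = start, * = accepting)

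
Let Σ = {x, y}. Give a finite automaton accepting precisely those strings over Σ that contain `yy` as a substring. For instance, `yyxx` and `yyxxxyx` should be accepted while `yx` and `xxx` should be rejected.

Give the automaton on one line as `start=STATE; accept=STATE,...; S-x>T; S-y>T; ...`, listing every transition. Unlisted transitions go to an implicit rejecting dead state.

start=q0; accept=q2; q0-x>q0; q0-y>q1; q1-x>q0; q1-y>q2; q2-x>q2; q2-y>q2

Track how much of `yy` has been matched so far: state q0 is no progress, q2 is the absorbing accept state reached once `yy` has occurred. Intermediate states record partial matches; on a mismatch, fall back to the longest reusable overlap.
        x   y  
>  q0   q0  q1 
   q1   q0  q2 
 * q2   q2  q2 
(> = start, * = accepting)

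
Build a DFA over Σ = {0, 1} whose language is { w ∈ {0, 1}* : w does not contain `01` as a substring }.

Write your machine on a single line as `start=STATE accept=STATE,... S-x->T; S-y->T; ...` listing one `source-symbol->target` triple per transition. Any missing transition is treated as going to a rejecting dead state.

Track partial matches of the forbidden pattern `01`. State s2 is a dead state reached once `01` has occurred; every other state accepts. s0 means no part of `01` is currently matched.
        0   1  
>* s0   s1  s0 
 * s1   s1  s2 
   s2   s2  s2 
(> = start, * = accepting)

start=s0; accept=s0,s1; s0-0->s1; s0-1->s0; s1-0->s1; s1-1->s2; s2-0->s2; s2-1->s2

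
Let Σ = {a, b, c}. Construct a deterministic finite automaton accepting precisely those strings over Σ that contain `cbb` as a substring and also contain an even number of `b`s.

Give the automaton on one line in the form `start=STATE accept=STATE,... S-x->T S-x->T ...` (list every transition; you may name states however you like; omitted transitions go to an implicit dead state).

start=q0 accept=q6 q0-a->q0 q0-b->q1 q0-c->q2 q1-a->q1 q1-b->q0 q1-c->q3 q2-a->q0 q2-b->q4 q2-c->q2 q3-a->q1 q3-b->q5 q3-c->q3 q4-a->q1 q4-b->q6 q4-c->q3 q5-a->q0 q5-b->q7 q5-c->q2 q6-a->q6 q6-b->q7 q6-c->q6 q7-a->q7 q7-b->q6 q7-c->q7

Run two small machines in parallel and take their product. One (4 states) tracks whether and how much of `cbb` has been seen; the other (2 states) tracks the count of `b`s modulo 2. Each combined state is a pair, one component from each; accept when both components accept.
8 states suffice.
        a   b   c  
>  q0   q0  q1  q2 
   q1   q1  q0  q3 
   q2   q0  q4  q2 
   q3   q1  q5  q3 
   q4   q1  q6  q3 
   q5   q0  q7  q2 
 * q6   q6  q7  q6 
   q7   q7  q6  q7 
(> = start, * = accepting)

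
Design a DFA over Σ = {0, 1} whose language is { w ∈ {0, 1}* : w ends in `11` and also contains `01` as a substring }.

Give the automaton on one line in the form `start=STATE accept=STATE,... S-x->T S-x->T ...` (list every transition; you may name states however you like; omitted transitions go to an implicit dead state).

Run two small machines in parallel and take their product. The first has 3 states tracking how much of the suffix `11` has currently been matched; the second has 3 states tracking whether and how much of `01` has been seen. A product state is a pair (one from each), accepting exactly when both do.
A 7-state machine:
        0   1  
>  S0   S1  S2 
   S1   S1  S3 
   S2   S1  S4 
   S3   S5  S6 
   S4   S1  S4 
   S5   S5  S3 
 * S6   S5  S6 
(> = start, * = accepting)

start=S0 accept=S6 S0-0->S1 S0-1->S2 S1-0->S1 S1-1->S3 S2-0->S1 S2-1->S4 S3-0->S5 S3-1->S6 S4-0->S1 S4-1->S4 S5-0->S5 S5-1->S3 S6-0->S5 S6-1->S6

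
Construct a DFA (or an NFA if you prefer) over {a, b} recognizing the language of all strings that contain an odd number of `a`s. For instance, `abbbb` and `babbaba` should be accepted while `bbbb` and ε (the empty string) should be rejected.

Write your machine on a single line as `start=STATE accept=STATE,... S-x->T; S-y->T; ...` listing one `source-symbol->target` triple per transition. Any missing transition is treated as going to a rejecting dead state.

start=q0; accept=q1; q0-a->q1; q0-b->q0; q1-a->q0; q1-b->q1

Keep the running count of `a`s modulo 2: each `a` advances along the cycle q0 → q1 → q0 while other symbols loop. Accept at q1.
A 2-state machine:
        a   b  
>  q0   q1  q0 
 * q1   q0  q1 
(> = start, * = accepting)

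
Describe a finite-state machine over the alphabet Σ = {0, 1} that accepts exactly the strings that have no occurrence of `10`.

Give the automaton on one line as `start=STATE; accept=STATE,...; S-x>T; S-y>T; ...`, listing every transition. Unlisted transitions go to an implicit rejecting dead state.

Track partial matches of the forbidden pattern `10`. State q2 is a dead state reached once `10` has occurred; every other state accepts. q0 means no part of `10` is currently matched.
A 3-state machine:
        0   1  
>* q0   q0  q1 
 * q1   q2  q1 
   q2   q2  q2 
(> = start, * = accepting)

start=q0; accept=q0,q1; q0-0>q0; q0-1>q1; q1-0>q2; q1-1>q1; q2-0>q2; q2-1>q2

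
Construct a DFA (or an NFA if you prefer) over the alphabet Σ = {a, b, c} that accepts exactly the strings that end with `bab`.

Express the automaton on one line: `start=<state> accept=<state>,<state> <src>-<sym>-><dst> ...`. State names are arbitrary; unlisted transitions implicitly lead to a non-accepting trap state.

Remember how much of `bab` the current input suffix matches. State q0 means no match yet; q1 means the last symbol is `b`; q2 means the last 2 symbols are `ba`; q3 means the last 3 symbols are `bab`. Only q3 accepts. On a mismatch, fall back to the longest proper suffix that is still a prefix of `bab`.
4 states suffice.
        a   b   c  
>  q0   q0  q1  q0 
   q1   q2  q1  q0 
   q2   q0  q3  q0 
 * q3   q2  q1  q0 
(> = start, * = accepting)

start=q0 accept=q3 q0-a->q0 q0-b->q1 q0-c->q0 q1-a->q2 q1-b->q1 q1-c->q0 q2-a->q0 q2-b->q3 q2-c->q0 q3-a->q2 q3-b->q1 q3-c->q0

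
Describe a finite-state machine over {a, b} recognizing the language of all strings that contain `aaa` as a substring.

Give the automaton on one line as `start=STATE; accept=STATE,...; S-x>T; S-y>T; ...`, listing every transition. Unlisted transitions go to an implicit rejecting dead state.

start=q0; accept=q3; q0-a>q1; q0-b>q0; q1-a>q2; q1-b>q0; q2-a>q3; q2-b>q0; q3-a>q3; q3-b>q3

Track how much of `aaa` has been matched so far: state q0 is no progress, q3 is the absorbing accept state reached once `aaa` has occurred. Intermediate states record partial matches; on a mismatch, fall back to the longest reusable overlap.
        a   b  
>  q0   q1  q0 
   q1   q2  q0 
   q2   q3  q0 
 * q3   q3  q3 
(> = start, * = accepting)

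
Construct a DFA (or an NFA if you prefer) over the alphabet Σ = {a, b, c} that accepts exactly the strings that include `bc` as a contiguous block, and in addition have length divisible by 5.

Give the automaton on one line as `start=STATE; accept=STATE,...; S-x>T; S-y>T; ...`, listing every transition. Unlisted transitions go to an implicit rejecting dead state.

Handle the two conditions separately and then intersect. The first has 3 states tracking whether and how much of `bc` has been seen; the second has 5 states tracking the input length modulo 5. A product state is a pair (one from each), accepting exactly when both do.
A 15-state machine:
          a    b    c  
>  s0     s1   s2   s1 
   s1     s3   s4   s3 
   s2     s3   s4   s5 
   s3     s6   s7   s6 
   s4     s6   s7   s8 
   s5     s8   s8   s8 
   s6     s9  s10   s9 
   s7     s9  s10  s11 
   s8    s11  s11  s11 
   s9     s0  s12   s0 
   s10    s0  s12  s13 
   s11   s13  s13  s13 
   s12    s1   s2  s14 
 * s13   s14  s14  s14 
   s14    s5   s5   s5 
(> = start, * = accepting)

start=s0; accept=s13; s0-a>s1; s0-b>s2; s0-c>s1; s1-a>s3; s1-b>s4; s1-c>s3; s2-a>s3; s2-b>s4; s2-c>s5; s3-a>s6; s3-b>s7; s3-c>s6; s4-a>s6; s4-b>s7; s4-c>s8; s5-a>s8; s5-b>s8; s5-c>s8; s6-a>s9; s6-b>s10; s6-c>s9; s7-a>s9; s7-b>s10; s7-c>s11; s8-a>s11; s8-b>s11; s8-c>s11; s9-a>s0; s9-b>s12; s9-c>s0; s10-a>s0; s10-b>s12; s10-c>s13; s11-a>s13; s11-b>s13; s11-c>s13; s12-a>s1; s12-b>s2; s12-c>s14; s13-a>s14; s13-b>s14; s13-c>s14; s14-a>s5; s14-b>s5; s14-c>s5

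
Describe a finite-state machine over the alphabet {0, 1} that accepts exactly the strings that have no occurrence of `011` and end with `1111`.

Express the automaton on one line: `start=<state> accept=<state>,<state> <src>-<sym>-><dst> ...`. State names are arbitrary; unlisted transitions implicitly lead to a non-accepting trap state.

Handle the two conditions separately and then intersect. The first has 4 states tracking partial matches of the forbidden pattern `011`; the second has 5 states tracking how much of the suffix `1111` has currently been matched. A product state is a pair (one from each), accepting exactly when both do.
A 12-state machine:
          0    1  
>  q0     q1   q2 
   q1     q1   q3 
   q2     q1   q4 
   q3     q1   q5 
   q4     q1   q6 
   q5     q7   q8 
   q6     q1   q9 
   q7     q7  q10 
   q8     q7  q11 
 * q9     q1   q9 
   q10    q7   q5 
   q11    q7  q11 
(> = start, * = accepting)

start=q0 accept=q9 q0-0->q1 q0-1->q2 q1-0->q1 q1-1->q3 q2-0->q1 q2-1->q4 q3-0->q1 q3-1->q5 q4-0->q1 q4-1->q6 q5-0->q7 q5-1->q8 q6-0->q1 q6-1->q9 q7-0->q7 q7-1->q10 q8-0->q7 q8-1->q11 q9-0->q1 q9-1->q9 q10-0->q7 q10-1->q5 q11-0->q7 q11-1->q11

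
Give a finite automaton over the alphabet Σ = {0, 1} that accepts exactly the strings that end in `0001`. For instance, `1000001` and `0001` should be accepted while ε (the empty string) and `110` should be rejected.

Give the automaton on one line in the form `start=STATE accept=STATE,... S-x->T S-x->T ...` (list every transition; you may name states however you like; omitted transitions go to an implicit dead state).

Remember how much of `0001` the current input suffix matches. State q0 means no match yet; q1 means the last symbol is `0`; q2 means the last 2 symbols are `00`; q3 means the last 3 symbols are `000`; q4 means the last 4 symbols are `0001`. Only q4 accepts. On a mismatch, fall back to the longest proper suffix that is still a prefix of `0001`.
        0   1  
>  q0   q1  q0 
   q1   q2  q0 
   q2   q3  q0 
   q3   q3  q4 
 * q4   q1  q0 
(> = start, * = accepting)

start=q0 accept=q4 q0-0->q1 q0-1->q0 q1-0->q2 q1-1->q0 q2-0->q3 q2-1->q0 q3-0->q3 q3-1->q4 q4-0->q1 q4-1->q0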